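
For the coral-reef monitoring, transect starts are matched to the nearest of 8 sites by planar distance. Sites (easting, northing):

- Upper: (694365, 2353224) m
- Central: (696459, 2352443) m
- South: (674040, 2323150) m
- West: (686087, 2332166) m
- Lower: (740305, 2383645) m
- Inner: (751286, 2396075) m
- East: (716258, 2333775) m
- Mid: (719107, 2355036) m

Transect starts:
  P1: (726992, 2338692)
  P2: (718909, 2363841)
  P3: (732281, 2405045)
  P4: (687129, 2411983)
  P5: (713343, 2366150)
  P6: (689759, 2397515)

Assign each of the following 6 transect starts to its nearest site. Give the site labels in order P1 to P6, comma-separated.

East, Mid, Inner, Upper, Mid, Upper

P1 → East (d²=139395645.00)
P2 → Mid (d²=77567229.00)
P3 → Inner (d²=441650925.00)
P4 → Upper (d²=3504979777.00)
P5 → Mid (d²=156744692.00)
P6 → Upper (d²=1982907917.00)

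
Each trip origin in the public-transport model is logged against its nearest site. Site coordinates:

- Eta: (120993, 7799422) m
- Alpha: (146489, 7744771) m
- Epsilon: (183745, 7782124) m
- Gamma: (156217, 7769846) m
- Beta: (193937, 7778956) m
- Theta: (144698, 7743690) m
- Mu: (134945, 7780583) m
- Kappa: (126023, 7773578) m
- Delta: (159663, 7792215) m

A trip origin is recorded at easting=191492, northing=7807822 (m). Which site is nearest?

Epsilon

Squared distances to each site:
Eta: 5040669001.000; Alpha: 6000698610.000; Epsilon: 720403213.000; Gamma: 2686502201.000; Beta: 839223981.000; Theta: 6302591860.000; Mu: 3939526330.000; Kappa: 5458841497.000; Delta: 1256663690.000.
Minimum at Epsilon.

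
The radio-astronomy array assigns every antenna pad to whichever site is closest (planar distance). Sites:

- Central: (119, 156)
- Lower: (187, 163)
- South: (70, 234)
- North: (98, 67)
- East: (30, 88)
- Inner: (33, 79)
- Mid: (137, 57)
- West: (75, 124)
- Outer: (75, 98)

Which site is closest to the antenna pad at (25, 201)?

Squared distances to each site:
Central: 10861.000; Lower: 27688.000; South: 3114.000; North: 23285.000; East: 12794.000; Inner: 14948.000; Mid: 33280.000; West: 8429.000; Outer: 13109.000.
Minimum at South.

South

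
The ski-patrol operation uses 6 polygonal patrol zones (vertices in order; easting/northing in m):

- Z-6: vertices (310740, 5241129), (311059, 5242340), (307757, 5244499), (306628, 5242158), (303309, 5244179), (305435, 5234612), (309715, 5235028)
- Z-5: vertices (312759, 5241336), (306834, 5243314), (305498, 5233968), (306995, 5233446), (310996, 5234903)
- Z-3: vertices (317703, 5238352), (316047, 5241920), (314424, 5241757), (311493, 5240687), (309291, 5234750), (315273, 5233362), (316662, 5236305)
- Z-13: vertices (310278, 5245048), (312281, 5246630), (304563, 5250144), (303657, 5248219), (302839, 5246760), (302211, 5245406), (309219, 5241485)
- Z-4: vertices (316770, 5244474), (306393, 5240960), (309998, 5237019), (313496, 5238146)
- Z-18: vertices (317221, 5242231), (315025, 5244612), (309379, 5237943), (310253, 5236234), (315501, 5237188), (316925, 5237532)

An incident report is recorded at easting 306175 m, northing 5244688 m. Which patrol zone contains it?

Z-13

Cast a ray rightward from (306175, 5244688). For each polygon, the edges (by vertex number in listed order) whose endpoints lie on opposite sides of northing = 5244688, where each meets that height, and whether that is right or left of the point:
Z-6: no edge straddles that height → 0 crossings.
Z-5: no edge straddles that height → 0 crossings.
Z-3: no edge straddles that height → 0 crossings.
Z-13: 6–7 at easting≈303494.3 (left), 7–1 at easting≈310171.0 (right) → 1 crossing.
Z-4: no edge straddles that height → 0 crossings.
Z-18: no edge straddles that height → 0 crossings.
Only Z-13 has an odd count, so the point is inside Z-13.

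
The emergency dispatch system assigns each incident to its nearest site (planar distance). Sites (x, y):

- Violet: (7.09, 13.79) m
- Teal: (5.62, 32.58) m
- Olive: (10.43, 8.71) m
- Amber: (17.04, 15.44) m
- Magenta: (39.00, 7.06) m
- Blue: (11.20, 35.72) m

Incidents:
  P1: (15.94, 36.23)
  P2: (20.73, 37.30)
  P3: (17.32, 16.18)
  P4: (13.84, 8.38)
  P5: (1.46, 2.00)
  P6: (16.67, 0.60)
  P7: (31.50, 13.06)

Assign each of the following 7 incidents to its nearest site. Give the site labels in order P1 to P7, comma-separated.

P1 → Blue (d²=22.73)
P2 → Blue (d²=93.32)
P3 → Amber (d²=0.63)
P4 → Olive (d²=11.74)
P5 → Olive (d²=125.48)
P6 → Olive (d²=104.71)
P7 → Magenta (d²=92.25)

Blue, Blue, Amber, Olive, Olive, Olive, Magenta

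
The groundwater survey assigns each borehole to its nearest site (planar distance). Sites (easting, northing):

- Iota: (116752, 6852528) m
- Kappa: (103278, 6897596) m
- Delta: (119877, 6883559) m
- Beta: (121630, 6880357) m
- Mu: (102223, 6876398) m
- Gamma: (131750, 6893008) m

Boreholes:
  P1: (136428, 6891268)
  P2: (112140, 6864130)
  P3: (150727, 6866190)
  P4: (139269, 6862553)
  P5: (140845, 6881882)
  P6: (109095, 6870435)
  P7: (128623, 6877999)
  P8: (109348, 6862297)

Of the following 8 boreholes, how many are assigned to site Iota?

3

P1 → Gamma
P2 → Iota
P3 → Beta
P4 → Iota
P5 → Gamma
P6 → Mu
P7 → Beta
P8 → Iota
3 of the 8 go to Iota.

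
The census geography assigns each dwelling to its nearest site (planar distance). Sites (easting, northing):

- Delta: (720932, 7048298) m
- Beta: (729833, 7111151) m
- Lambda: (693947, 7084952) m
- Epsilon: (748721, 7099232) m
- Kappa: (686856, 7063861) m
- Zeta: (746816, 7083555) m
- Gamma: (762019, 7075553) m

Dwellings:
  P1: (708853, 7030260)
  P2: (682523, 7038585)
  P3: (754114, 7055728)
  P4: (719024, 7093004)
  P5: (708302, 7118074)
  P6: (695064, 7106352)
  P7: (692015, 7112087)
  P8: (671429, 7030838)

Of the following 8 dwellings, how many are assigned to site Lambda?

P1 → Delta
P2 → Kappa
P3 → Gamma
P4 → Beta
P5 → Beta
P6 → Lambda
P7 → Lambda
P8 → Kappa
2 of the 8 go to Lambda.

2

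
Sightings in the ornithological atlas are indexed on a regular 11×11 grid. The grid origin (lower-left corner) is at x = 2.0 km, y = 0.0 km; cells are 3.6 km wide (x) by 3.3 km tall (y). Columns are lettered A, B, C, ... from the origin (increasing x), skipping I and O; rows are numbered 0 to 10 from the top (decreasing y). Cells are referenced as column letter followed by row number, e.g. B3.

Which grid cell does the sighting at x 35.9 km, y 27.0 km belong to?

K2

Column index: ⌊(35.9 − 2.0) / 3.6⌋ = ⌊9.417⌋ = 9 → column K
Row offset from origin: ⌊(27.0 − 0.0) / 3.3⌋ = ⌊8.182⌋ = 8 → row 2 (counted from top)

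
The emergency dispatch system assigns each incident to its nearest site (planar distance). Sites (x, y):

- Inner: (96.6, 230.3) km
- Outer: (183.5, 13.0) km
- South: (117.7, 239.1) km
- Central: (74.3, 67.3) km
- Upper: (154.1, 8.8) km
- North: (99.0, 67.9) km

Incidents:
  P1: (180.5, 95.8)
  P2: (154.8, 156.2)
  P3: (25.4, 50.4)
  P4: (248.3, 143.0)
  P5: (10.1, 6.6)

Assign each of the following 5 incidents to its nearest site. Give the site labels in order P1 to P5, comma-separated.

P1 → Outer (d²=6864.84)
P2 → South (d²=8248.82)
P3 → Central (d²=2676.82)
P4 → Outer (d²=21099.04)
P5 → Central (d²=7806.13)

Outer, South, Central, Outer, Central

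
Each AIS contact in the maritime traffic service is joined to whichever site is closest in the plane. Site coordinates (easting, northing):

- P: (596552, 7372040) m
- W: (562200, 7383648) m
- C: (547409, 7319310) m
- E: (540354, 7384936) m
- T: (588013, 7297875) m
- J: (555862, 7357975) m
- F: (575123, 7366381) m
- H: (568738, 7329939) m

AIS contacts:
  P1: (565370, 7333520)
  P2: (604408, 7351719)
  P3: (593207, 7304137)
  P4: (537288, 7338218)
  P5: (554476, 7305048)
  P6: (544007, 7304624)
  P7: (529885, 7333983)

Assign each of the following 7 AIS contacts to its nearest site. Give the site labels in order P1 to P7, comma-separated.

P1 → H (d²=24166985.00)
P2 → P (d²=474659777.00)
P3 → T (d²=66190280.00)
P4 → C (d²=459947105.00)
P5 → C (d²=253347133.00)
P6 → C (d²=227252200.00)
P7 → C (d²=522387505.00)

H, P, T, C, C, C, C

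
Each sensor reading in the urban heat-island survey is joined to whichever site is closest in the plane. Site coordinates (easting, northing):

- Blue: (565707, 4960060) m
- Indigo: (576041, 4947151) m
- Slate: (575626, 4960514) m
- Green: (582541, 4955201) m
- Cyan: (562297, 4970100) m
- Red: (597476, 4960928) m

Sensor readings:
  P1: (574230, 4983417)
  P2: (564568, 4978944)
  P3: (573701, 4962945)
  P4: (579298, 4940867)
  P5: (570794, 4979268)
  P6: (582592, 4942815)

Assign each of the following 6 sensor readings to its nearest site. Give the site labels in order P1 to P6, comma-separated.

P1 → Cyan (d²=319738978.00)
P2 → Cyan (d²=83373777.00)
P3 → Slate (d²=9615386.00)
P4 → Indigo (d²=50096705.00)
P5 → Cyan (d²=156251233.00)
P6 → Indigo (d²=61716497.00)

Cyan, Cyan, Slate, Indigo, Cyan, Indigo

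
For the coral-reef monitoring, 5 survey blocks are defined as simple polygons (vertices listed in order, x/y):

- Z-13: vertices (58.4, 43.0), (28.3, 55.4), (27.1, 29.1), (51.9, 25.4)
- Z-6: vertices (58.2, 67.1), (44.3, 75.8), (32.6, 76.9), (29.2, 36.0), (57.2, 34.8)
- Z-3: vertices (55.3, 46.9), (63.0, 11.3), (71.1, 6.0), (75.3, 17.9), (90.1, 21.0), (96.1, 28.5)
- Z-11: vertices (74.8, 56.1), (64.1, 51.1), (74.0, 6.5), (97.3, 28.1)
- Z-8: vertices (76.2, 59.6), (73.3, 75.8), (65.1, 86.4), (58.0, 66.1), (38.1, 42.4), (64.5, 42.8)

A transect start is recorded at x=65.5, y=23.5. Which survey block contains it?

Cast a ray rightward from (65.5, 23.5). For each polygon, the edges (by vertex number in listed order) whose endpoints lie on opposite sides of y = 23.5, where each meets that height, and whether that is right or left of the point:
Z-13: no edge straddles that height → 0 crossings.
Z-6: no edge straddles that height → 0 crossings.
Z-3: 1–2 at x≈60.36 (left), 5–6 at x≈92.10 (right) → 1 crossing.
Z-11: 2–3 at x≈70.23 (right), 3–4 at x≈92.34 (right) → 2 crossings.
Z-8: no edge straddles that height → 0 crossings.
Only Z-3 has an odd count, so the point is inside Z-3.

Z-3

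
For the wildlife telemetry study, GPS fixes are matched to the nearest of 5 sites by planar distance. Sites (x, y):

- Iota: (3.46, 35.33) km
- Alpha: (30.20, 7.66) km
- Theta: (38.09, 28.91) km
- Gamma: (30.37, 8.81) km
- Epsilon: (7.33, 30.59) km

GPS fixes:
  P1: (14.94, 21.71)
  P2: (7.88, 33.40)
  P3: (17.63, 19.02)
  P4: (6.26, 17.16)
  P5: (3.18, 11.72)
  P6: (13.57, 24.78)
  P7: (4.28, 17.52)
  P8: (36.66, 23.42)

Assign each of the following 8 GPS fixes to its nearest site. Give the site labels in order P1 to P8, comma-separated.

Epsilon, Epsilon, Epsilon, Epsilon, Epsilon, Epsilon, Epsilon, Theta

P1 → Epsilon (d²=136.77)
P2 → Epsilon (d²=8.20)
P3 → Epsilon (d²=239.95)
P4 → Epsilon (d²=181.51)
P5 → Epsilon (d²=373.30)
P6 → Epsilon (d²=72.69)
P7 → Epsilon (d²=180.13)
P8 → Theta (d²=32.19)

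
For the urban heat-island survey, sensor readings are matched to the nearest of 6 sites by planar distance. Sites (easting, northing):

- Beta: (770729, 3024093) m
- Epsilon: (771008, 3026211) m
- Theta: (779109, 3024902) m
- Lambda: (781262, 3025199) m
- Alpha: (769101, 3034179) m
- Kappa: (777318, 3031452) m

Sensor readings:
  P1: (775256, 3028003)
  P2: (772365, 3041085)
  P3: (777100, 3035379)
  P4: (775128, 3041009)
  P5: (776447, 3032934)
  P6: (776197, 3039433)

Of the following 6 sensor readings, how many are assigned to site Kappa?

P1 → Kappa
P2 → Alpha
P3 → Kappa
P4 → Alpha
P5 → Kappa
P6 → Kappa
4 of the 6 go to Kappa.

4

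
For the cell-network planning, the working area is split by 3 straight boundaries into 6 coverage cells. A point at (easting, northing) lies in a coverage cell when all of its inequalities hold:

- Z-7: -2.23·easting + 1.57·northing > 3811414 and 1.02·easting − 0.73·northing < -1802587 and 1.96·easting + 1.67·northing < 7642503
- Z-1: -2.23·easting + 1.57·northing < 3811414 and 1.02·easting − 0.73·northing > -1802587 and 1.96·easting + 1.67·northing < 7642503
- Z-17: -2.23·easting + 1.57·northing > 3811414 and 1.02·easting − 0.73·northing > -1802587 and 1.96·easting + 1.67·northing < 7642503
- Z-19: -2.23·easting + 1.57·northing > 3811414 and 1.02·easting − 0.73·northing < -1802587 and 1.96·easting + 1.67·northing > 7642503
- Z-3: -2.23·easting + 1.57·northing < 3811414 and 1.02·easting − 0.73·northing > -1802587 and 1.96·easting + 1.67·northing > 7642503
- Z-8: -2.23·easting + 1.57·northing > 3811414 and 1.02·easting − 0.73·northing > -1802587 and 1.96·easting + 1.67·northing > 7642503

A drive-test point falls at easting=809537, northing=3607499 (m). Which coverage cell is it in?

Z-7

-2.23·809537 + 1.57·3607499 = 3858505.920, which is > 3811414
1.02·809537 − 0.73·3607499 = -1807746.530, which is < -1802587
1.96·809537 + 1.67·3607499 = 7611215.850, which is < 7642503
This sign pattern matches Z-7.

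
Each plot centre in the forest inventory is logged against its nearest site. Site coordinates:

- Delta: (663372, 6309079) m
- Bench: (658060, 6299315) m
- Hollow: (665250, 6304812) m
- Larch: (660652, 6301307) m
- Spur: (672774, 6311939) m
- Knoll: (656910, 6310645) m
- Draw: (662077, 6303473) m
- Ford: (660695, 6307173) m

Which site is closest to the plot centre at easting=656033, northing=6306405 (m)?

Squared distances to each site:
Delta: 61011197.000; Bench: 54376829.000; Hollow: 87490738.000; Larch: 47324765.000; Spur: 310886237.000; Knoll: 18746729.000; Draw: 45126560.000; Ford: 22324068.000.
Minimum at Knoll.

Knoll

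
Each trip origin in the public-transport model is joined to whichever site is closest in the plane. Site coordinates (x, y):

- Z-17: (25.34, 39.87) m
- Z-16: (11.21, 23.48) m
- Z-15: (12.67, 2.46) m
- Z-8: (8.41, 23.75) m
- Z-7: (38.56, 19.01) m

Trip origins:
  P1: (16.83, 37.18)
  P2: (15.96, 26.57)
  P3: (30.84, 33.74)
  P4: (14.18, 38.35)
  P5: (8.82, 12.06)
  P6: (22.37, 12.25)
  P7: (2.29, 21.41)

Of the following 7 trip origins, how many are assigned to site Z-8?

1

P1 → Z-17
P2 → Z-16
P3 → Z-17
P4 → Z-17
P5 → Z-15
P6 → Z-15
P7 → Z-8
1 of the 7 goes to Z-8.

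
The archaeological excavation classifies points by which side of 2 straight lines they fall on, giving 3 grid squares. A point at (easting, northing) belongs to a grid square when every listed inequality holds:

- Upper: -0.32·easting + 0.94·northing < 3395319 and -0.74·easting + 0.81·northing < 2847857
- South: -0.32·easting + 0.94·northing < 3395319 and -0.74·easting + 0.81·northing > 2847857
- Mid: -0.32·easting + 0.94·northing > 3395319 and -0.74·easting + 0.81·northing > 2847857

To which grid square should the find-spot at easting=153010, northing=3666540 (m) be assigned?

-0.32·153010 + 0.94·3666540 = 3397584.400, which is > 3395319
-0.74·153010 + 0.81·3666540 = 2856670.000, which is > 2847857
This sign pattern matches Mid.

Mid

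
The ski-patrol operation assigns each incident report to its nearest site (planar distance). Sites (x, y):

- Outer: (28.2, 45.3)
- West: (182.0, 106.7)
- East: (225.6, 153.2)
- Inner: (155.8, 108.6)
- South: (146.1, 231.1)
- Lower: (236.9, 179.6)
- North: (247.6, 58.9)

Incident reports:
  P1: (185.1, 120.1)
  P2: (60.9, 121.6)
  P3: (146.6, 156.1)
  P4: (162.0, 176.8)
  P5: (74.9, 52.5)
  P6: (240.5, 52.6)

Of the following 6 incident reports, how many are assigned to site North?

1

P1 → West
P2 → Outer
P3 → Inner
P4 → South
P5 → Outer
P6 → North
1 of the 6 goes to North.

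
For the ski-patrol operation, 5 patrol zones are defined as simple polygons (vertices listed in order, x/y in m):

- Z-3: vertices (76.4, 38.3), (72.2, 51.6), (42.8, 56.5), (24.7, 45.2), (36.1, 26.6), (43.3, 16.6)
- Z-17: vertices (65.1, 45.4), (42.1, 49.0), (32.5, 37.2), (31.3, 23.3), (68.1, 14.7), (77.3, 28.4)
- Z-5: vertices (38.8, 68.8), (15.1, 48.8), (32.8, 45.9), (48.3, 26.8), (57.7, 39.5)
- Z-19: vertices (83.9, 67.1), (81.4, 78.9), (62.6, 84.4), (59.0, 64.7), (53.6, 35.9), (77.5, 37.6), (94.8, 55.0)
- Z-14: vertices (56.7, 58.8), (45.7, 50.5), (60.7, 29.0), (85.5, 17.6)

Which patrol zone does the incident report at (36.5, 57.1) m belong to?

Z-5

Cast a ray rightward from (36.5, 57.1). For each polygon, the edges (by vertex number in listed order) whose endpoints lie on opposite sides of y = 57.1, where each meets that height, and whether that is right or left of the point:
Z-3: no edge straddles that height → 0 crossings.
Z-17: no edge straddles that height → 0 crossings.
Z-5: 1–2 at x≈24.94 (left), 5–1 at x≈46.35 (right) → 1 crossing.
Z-19: 4–5 at x≈57.58 (right), 7–1 at x≈92.91 (right) → 2 crossings.
Z-14: 1–2 at x≈54.45 (right), 4–1 at x≈57.89 (right) → 2 crossings.
Only Z-5 has an odd count, so the point is inside Z-5.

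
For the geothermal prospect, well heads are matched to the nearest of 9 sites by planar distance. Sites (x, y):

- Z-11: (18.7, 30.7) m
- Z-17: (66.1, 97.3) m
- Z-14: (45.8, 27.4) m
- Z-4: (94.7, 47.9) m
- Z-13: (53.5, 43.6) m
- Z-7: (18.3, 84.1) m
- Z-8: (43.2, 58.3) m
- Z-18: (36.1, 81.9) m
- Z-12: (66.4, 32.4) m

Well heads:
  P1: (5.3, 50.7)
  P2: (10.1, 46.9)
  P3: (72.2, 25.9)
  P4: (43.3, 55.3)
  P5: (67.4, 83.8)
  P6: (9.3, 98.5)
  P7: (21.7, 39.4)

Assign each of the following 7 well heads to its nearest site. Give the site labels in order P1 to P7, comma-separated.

P1 → Z-11 (d²=579.56)
P2 → Z-11 (d²=336.40)
P3 → Z-12 (d²=75.89)
P4 → Z-8 (d²=9.01)
P5 → Z-17 (d²=183.94)
P6 → Z-7 (d²=288.36)
P7 → Z-11 (d²=84.69)

Z-11, Z-11, Z-12, Z-8, Z-17, Z-7, Z-11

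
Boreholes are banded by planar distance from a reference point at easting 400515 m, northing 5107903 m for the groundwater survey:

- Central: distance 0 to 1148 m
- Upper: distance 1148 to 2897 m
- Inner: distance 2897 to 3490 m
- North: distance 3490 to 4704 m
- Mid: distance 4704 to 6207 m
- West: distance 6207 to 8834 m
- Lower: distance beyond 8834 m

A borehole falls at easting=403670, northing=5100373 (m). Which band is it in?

West

Distance = √((403670−400515)² + (5100373−5107903)²) = √(9954025.000 + 56700900.000) = 8164.247 m.
6207 ≤ 8164.247 < 8834 → West.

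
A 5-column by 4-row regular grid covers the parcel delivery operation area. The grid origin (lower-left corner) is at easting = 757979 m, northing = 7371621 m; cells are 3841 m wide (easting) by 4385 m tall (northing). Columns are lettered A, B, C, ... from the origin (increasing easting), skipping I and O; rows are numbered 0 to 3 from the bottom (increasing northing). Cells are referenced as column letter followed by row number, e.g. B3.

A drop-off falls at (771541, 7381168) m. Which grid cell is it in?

Column index: ⌊(771541 − 757979) / 3841⌋ = ⌊3.531⌋ = 3 → column D
Row offset from origin: ⌊(7381168 − 7371621) / 4385⌋ = ⌊2.177⌋ = 2 → row 2

D2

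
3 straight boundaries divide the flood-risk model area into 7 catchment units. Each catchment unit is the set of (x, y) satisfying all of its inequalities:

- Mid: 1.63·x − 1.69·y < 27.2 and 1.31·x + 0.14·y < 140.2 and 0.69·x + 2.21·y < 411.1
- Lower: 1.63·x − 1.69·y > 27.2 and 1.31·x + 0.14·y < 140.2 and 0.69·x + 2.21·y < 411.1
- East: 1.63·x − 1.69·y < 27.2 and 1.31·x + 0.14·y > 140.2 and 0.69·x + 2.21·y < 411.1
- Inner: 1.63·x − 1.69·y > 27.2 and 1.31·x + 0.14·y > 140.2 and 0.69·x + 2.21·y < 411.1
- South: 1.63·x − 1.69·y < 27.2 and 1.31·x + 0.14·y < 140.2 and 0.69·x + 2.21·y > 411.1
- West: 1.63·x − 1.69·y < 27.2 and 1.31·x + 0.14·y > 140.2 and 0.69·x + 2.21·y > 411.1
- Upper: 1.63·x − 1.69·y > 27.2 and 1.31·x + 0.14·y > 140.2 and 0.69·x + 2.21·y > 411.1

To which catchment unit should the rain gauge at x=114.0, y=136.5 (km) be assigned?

East

1.63·114.0 − 1.69·136.5 = -44.865, which is < 27.2
1.31·114.0 + 0.14·136.5 = 168.450, which is > 140.2
0.69·114.0 + 2.21·136.5 = 380.325, which is < 411.1
This sign pattern matches East.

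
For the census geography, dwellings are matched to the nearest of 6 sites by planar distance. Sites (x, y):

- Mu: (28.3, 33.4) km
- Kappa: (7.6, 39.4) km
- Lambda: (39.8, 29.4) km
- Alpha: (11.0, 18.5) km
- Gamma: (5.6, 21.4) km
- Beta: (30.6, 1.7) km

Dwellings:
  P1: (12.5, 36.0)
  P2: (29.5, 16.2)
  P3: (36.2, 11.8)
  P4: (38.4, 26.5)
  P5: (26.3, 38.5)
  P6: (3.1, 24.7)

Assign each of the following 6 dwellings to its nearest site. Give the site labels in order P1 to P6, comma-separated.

P1 → Kappa (d²=35.57)
P2 → Beta (d²=211.46)
P3 → Beta (d²=133.37)
P4 → Lambda (d²=10.37)
P5 → Mu (d²=30.01)
P6 → Gamma (d²=17.14)

Kappa, Beta, Beta, Lambda, Mu, Gamma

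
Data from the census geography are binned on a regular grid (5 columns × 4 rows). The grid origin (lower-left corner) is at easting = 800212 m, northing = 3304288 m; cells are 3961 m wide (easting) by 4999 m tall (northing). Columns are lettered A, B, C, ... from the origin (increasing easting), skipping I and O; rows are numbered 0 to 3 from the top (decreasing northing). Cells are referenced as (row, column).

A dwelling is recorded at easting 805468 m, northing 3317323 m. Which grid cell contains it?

(1, B)

Column index: ⌊(805468 − 800212) / 3961⌋ = ⌊1.327⌋ = 1 → column B
Row offset from origin: ⌊(3317323 − 3304288) / 4999⌋ = ⌊2.608⌋ = 2 → row 1 (counted from top)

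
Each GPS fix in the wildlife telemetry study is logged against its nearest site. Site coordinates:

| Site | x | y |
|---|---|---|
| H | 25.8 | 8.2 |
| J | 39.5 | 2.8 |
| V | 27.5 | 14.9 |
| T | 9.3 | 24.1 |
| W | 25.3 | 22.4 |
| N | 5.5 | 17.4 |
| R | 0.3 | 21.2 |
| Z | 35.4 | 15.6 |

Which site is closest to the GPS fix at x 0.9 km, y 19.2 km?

Squared distances to each site:
H: 741.010; J: 1758.920; V: 726.050; T: 94.570; W: 605.600; N: 24.400; R: 4.360; Z: 1203.210.
Minimum at R.

R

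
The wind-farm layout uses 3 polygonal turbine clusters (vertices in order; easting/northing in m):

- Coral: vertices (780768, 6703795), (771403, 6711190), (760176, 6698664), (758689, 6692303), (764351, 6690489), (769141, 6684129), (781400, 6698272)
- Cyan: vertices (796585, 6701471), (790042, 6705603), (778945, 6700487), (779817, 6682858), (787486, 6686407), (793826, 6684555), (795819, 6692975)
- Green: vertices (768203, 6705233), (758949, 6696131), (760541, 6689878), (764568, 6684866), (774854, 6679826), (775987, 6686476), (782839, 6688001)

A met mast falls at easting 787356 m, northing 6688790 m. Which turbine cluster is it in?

Cyan

Cast a ray rightward from (787356, 6688790). For each polygon, the edges (by vertex number in listed order) whose endpoints lie on opposite sides of northing = 6688790, where each meets that height, and whether that is right or left of the point:
Coral: 5–6 at easting≈765630.6 (left), 6–7 at easting≈773181.1 (left) → 0 crossings.
Cyan: 3–4 at easting≈779523.6 (left), 6–7 at easting≈794828.4 (right) → 1 crossing.
Green: 3–4 at easting≈761415.2 (left), 7–1 at easting≈782168.9 (left) → 0 crossings.
Only Cyan has an odd count, so the point is inside Cyan.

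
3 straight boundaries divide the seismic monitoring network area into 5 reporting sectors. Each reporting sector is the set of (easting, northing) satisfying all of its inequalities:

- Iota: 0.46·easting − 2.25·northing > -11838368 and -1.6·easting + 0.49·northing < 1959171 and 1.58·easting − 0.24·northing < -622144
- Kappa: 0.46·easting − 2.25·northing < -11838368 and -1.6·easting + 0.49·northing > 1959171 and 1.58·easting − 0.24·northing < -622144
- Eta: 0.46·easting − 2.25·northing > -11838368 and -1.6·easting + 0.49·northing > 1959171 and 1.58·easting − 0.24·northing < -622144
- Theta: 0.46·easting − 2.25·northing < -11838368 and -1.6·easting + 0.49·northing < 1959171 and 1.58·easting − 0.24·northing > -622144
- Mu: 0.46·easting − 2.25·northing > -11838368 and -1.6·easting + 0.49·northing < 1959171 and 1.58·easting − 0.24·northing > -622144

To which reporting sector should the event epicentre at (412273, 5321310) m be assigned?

0.46·412273 − 2.25·5321310 = -11783301.920, which is > -11838368
-1.6·412273 + 0.49·5321310 = 1947805.100, which is < 1959171
1.58·412273 − 0.24·5321310 = -625723.060, which is < -622144
This sign pattern matches Iota.

Iota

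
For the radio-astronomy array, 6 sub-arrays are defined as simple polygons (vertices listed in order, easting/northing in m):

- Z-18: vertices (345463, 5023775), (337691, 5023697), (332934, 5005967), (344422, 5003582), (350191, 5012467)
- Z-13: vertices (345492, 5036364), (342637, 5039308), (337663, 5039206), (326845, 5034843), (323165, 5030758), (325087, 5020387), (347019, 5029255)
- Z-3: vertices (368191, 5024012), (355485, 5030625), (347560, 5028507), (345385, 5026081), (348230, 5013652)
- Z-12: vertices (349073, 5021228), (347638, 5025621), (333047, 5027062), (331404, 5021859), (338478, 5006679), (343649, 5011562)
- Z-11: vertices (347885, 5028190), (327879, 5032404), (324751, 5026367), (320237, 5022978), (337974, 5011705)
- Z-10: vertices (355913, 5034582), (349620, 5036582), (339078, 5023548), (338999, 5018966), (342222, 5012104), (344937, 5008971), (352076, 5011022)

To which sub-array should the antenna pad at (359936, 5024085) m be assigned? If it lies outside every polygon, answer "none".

Cast a ray rightward from (359936, 5024085). For each polygon, the edges (by vertex number in listed order) whose endpoints lie on opposite sides of northing = 5024085, where each meets that height, and whether that is right or left of the point:
Z-18: no edge straddles that height → 0 crossings.
Z-13: 5–6 at easting≈324401.7 (left), 6–7 at easting≈334232.8 (left) → 0 crossings.
Z-3: 1–2 at easting≈368050.7 (right), 4–5 at easting≈345841.9 (left) → 1 crossing.
Z-12: 1–2 at easting≈348139.7 (left), 3–4 at easting≈332106.9 (left) → 0 crossings.
Z-11: 3–4 at easting≈321711.5 (left), 5–1 at easting≈345417.0 (left) → 0 crossings.
Z-10: 2–3 at easting≈339512.3 (left), 7–1 at easting≈354203.5 (left) → 0 crossings.
Only Z-3 has an odd count, so the point is inside Z-3.

Z-3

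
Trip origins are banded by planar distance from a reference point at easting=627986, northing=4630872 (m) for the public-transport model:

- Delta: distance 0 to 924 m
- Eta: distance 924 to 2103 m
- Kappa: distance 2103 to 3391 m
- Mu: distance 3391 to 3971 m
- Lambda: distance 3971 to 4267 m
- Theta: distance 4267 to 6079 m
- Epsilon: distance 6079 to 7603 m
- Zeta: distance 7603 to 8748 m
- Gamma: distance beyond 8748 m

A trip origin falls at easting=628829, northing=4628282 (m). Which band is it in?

Distance = √((628829−627986)² + (4628282−4630872)²) = √(710649.000 + 6708100.000) = 2723.738 m.
2103 ≤ 2723.738 < 3391 → Kappa.

Kappa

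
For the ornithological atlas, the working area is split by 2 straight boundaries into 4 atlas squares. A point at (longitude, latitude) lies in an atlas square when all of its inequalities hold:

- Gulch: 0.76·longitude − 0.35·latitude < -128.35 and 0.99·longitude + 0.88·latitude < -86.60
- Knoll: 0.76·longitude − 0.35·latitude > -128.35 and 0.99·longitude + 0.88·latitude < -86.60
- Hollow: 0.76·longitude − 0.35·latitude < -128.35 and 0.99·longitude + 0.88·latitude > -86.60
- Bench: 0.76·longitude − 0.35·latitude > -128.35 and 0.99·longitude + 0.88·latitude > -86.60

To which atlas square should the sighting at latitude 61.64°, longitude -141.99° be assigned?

0.76·-141.99 − 0.35·61.64 = -129.486, which is < -128.35
0.99·-141.99 + 0.88·61.64 = -86.327, which is > -86.60
This sign pattern matches Hollow.

Hollow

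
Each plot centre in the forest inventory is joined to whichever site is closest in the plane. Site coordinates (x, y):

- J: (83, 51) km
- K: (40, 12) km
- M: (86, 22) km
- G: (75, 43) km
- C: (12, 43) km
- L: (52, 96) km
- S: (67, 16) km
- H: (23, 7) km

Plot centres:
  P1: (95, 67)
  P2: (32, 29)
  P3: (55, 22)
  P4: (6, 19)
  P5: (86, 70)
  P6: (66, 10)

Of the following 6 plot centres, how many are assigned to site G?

P1 → J
P2 → K
P3 → S
P4 → H
P5 → J
P6 → S
0 of the 6 go to G.

0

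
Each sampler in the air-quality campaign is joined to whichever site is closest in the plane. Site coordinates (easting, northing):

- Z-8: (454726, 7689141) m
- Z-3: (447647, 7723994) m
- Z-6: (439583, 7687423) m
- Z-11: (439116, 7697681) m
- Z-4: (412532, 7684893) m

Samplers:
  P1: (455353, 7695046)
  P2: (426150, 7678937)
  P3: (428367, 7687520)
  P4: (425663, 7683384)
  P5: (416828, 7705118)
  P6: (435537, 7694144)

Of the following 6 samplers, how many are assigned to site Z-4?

3

P1 → Z-8
P2 → Z-4
P3 → Z-6
P4 → Z-4
P5 → Z-4
P6 → Z-11
3 of the 6 go to Z-4.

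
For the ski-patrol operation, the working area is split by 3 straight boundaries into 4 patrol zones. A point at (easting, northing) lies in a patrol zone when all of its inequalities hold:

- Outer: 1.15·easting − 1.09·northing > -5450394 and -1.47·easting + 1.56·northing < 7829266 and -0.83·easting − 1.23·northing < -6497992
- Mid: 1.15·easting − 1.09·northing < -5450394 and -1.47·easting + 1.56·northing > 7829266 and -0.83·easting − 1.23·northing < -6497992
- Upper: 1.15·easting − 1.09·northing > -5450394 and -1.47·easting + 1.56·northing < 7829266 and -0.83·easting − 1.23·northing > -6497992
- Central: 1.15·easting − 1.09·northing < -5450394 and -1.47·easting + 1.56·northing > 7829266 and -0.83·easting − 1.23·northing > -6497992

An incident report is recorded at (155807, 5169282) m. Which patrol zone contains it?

1.15·155807 − 1.09·5169282 = -5455339.330, which is < -5450394
-1.47·155807 + 1.56·5169282 = 7835043.630, which is > 7829266
-0.83·155807 − 1.23·5169282 = -6487536.670, which is > -6497992
This sign pattern matches Central.

Central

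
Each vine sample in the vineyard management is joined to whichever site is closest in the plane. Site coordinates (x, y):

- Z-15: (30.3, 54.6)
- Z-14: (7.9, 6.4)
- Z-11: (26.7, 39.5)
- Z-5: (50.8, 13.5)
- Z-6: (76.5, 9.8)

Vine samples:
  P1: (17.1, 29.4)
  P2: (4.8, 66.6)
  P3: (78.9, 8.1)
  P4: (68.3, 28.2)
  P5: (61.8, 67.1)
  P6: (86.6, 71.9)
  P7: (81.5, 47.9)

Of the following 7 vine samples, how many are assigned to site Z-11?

P1 → Z-11
P2 → Z-15
P3 → Z-6
P4 → Z-6
P5 → Z-15
P6 → Z-15
P7 → Z-6
1 of the 7 goes to Z-11.

1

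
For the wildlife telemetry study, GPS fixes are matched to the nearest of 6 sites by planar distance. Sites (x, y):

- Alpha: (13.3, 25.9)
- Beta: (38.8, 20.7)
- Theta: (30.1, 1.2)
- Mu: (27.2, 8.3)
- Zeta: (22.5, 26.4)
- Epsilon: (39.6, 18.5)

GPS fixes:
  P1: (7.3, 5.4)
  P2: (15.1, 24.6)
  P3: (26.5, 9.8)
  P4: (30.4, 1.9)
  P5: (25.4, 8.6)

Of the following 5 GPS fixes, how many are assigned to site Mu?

3

P1 → Mu
P2 → Alpha
P3 → Mu
P4 → Theta
P5 → Mu
3 of the 5 go to Mu.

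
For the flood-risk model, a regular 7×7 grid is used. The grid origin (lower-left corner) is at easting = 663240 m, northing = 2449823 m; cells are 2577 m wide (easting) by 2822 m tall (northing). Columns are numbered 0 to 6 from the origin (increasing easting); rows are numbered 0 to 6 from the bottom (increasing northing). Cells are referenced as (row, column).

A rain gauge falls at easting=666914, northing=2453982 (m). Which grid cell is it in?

Column index: ⌊(666914 − 663240) / 2577⌋ = ⌊1.426⌋ = 1
Row offset from origin: ⌊(2453982 − 2449823) / 2822⌋ = ⌊1.474⌋ = 1 → row 1

(1, 1)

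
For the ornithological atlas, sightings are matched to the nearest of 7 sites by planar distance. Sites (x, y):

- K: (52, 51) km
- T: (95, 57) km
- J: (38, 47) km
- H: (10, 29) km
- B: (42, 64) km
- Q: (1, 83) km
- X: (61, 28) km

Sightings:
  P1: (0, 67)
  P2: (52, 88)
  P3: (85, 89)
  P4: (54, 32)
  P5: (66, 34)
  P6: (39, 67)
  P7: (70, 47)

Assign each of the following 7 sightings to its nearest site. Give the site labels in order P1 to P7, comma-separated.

Q, B, T, X, X, B, K

P1 → Q (d²=257.00)
P2 → B (d²=676.00)
P3 → T (d²=1124.00)
P4 → X (d²=65.00)
P5 → X (d²=61.00)
P6 → B (d²=18.00)
P7 → K (d²=340.00)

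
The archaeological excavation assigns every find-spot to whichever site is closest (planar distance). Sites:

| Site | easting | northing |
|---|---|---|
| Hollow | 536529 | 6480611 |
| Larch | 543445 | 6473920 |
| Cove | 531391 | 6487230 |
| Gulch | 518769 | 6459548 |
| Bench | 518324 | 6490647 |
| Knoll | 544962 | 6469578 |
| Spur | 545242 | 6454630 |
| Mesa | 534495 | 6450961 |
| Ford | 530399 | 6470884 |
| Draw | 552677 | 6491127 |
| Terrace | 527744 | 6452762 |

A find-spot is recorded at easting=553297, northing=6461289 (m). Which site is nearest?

Spur

Squared distances to each site:
Hollow: 654505508.000; Larch: 256604065.000; Cove: 1152808317.000; Gulch: 1195213865.000; Bench: 2085002893.000; Knoll: 138179746.000; Spur: 109225306.000; Mesa: 460182788.000; Ford: 616382429.000; Draw: 890690644.000; Terrace: 725665538.000.
Minimum at Spur.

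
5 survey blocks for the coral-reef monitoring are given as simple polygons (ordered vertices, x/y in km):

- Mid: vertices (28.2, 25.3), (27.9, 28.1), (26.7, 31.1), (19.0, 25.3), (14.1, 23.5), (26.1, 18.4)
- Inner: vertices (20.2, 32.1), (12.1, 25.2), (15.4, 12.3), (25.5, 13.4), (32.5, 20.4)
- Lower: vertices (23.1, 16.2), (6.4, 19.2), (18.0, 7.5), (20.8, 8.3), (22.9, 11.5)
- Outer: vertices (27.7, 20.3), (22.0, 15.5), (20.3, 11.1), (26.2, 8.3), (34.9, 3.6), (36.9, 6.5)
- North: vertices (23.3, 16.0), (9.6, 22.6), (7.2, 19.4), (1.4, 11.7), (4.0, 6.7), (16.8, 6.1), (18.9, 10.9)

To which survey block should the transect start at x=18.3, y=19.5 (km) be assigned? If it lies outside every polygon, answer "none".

Inner

Cast a ray rightward from (18.3, 19.5). For each polygon, the edges (by vertex number in listed order) whose endpoints lie on opposite sides of y = 19.5, where each meets that height, and whether that is right or left of the point:
Mid: 5–6 at x≈23.51 (right), 6–1 at x≈26.43 (right) → 2 crossings.
Inner: 2–3 at x≈13.56 (left), 4–5 at x≈31.60 (right) → 1 crossing.
Lower: no edge straddles that height → 0 crossings.
Outer: 1–2 at x≈26.75 (right), 6–1 at x≈28.23 (right) → 2 crossings.
North: 1–2 at x≈16.03 (left), 2–3 at x≈7.28 (left) → 0 crossings.
Only Inner has an odd count, so the point is inside Inner.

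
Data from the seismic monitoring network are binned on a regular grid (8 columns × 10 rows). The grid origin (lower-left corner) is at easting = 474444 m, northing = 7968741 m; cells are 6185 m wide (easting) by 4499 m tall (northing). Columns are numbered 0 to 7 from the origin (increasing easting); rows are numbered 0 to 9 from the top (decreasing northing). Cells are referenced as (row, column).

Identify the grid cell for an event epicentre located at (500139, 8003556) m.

Column index: ⌊(500139 − 474444) / 6185⌋ = ⌊4.154⌋ = 4
Row offset from origin: ⌊(8003556 − 7968741) / 4499⌋ = ⌊7.738⌋ = 7 → row 2 (counted from top)

(2, 4)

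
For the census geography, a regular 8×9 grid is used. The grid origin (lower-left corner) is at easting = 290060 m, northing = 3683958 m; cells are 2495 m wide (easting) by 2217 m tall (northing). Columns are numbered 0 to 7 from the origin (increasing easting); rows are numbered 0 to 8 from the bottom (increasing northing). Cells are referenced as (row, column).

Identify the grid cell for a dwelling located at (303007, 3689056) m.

(2, 5)

Column index: ⌊(303007 − 290060) / 2495⌋ = ⌊5.189⌋ = 5
Row offset from origin: ⌊(3689056 − 3683958) / 2217⌋ = ⌊2.300⌋ = 2 → row 2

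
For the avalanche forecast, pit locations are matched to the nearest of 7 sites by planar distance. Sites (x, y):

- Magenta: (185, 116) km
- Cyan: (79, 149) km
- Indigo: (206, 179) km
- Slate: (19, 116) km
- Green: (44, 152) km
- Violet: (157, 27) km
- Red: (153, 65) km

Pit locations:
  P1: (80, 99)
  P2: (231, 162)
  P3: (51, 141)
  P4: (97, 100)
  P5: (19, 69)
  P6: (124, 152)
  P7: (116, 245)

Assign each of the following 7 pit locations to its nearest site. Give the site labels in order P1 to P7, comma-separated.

P1 → Cyan (d²=2501.00)
P2 → Indigo (d²=914.00)
P3 → Green (d²=170.00)
P4 → Cyan (d²=2725.00)
P5 → Slate (d²=2209.00)
P6 → Cyan (d²=2034.00)
P7 → Cyan (d²=10585.00)

Cyan, Indigo, Green, Cyan, Slate, Cyan, Cyan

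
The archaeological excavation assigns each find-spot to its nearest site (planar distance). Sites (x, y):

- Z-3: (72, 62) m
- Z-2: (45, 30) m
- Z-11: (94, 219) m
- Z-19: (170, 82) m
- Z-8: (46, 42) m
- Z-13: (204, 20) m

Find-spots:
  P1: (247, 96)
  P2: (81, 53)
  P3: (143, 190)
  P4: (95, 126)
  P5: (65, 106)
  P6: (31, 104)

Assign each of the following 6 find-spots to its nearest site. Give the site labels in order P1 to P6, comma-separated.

Z-19, Z-3, Z-11, Z-3, Z-3, Z-3

P1 → Z-19 (d²=6125.00)
P2 → Z-3 (d²=162.00)
P3 → Z-11 (d²=3242.00)
P4 → Z-3 (d²=4625.00)
P5 → Z-3 (d²=1985.00)
P6 → Z-3 (d²=3445.00)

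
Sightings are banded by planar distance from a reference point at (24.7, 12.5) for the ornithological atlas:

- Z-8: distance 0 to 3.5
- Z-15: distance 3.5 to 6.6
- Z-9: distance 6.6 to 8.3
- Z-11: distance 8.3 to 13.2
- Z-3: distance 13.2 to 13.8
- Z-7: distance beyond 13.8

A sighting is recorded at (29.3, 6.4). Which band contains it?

Z-9

Distance = √((29.3−24.7)² + (6.4−12.5)²) = √(21.160 + 37.210) = 7.640.
6.6 ≤ 7.640 < 8.3 → Z-9.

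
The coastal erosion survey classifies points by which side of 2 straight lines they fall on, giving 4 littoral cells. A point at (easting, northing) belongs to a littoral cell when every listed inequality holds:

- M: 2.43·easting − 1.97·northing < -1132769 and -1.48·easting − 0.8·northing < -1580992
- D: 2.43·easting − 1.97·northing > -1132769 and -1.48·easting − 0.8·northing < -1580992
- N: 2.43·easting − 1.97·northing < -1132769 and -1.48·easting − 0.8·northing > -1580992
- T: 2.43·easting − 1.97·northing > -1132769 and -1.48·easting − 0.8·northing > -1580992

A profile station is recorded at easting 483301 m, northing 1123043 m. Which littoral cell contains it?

D

2.43·483301 − 1.97·1123043 = -1037973.280, which is > -1132769
-1.48·483301 − 0.8·1123043 = -1613719.880, which is < -1580992
This sign pattern matches D.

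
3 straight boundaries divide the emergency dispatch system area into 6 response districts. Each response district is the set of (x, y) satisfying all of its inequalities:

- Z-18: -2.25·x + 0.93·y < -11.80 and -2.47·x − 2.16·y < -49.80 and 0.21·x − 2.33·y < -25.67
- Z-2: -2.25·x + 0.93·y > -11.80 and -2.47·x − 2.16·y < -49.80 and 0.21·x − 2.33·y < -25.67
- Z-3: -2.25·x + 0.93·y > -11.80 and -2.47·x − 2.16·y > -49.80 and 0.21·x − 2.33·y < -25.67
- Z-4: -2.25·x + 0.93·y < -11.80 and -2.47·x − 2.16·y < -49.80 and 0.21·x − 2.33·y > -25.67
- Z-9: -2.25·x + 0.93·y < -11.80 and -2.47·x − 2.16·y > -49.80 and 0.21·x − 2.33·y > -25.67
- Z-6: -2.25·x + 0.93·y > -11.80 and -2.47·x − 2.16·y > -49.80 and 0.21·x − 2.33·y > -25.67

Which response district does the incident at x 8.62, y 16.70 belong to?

Z-2

-2.25·8.62 + 0.93·16.70 = -3.864, which is > -11.80
-2.47·8.62 − 2.16·16.70 = -57.363, which is < -49.80
0.21·8.62 − 2.33·16.70 = -37.101, which is < -25.67
This sign pattern matches Z-2.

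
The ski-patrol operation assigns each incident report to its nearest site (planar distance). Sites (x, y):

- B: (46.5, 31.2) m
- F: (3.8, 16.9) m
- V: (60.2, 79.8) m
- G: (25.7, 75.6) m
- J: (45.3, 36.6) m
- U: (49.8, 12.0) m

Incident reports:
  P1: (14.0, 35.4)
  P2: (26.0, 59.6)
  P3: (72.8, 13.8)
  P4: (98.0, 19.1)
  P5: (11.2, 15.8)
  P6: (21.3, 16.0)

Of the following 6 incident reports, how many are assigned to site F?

P1 → F
P2 → G
P3 → U
P4 → U
P5 → F
P6 → F
3 of the 6 go to F.

3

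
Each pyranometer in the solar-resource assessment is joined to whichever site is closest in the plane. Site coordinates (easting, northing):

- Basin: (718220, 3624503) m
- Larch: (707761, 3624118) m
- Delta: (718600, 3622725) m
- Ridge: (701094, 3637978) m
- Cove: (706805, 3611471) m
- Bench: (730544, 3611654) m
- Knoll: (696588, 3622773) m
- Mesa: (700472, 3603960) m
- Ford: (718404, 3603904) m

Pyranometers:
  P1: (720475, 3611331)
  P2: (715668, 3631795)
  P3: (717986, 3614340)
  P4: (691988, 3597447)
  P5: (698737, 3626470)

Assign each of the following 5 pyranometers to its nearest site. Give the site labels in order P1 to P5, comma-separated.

P1 → Ford (d²=59449370.00)
P2 → Basin (d²=59685968.00)
P3 → Delta (d²=70685221.00)
P4 → Mesa (d²=114397425.00)
P5 → Knoll (d²=18286010.00)

Ford, Basin, Delta, Mesa, Knoll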